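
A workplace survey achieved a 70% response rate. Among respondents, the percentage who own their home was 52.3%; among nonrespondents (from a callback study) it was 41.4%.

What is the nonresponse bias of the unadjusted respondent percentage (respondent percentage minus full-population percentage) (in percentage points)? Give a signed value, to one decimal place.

Nonresponse fraction = 1 − 0.7 = 0.3.
Bias = (nonresponse fraction) × (respondent percentage − nonrespondent percentage)
     = 0.3 × (52.3 − 41.4) = 0.3 × 10.9 = 3.27.

+3.3 percentage points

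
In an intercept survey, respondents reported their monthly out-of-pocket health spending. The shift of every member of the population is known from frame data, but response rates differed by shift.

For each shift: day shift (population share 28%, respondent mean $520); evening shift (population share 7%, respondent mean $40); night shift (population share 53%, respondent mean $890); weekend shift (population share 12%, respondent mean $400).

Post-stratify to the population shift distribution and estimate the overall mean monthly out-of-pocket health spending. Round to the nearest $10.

Post-stratification weights by population share, not respondent share:
  day shift: 0.28 × 520 = 145.6
  evening shift: 0.07 × 40 = 2.8
  night shift: 0.53 × 890 = 471.7
  weekend shift: 0.12 × 400 = 48
Post-stratified estimate = 668.1 → $670.

$670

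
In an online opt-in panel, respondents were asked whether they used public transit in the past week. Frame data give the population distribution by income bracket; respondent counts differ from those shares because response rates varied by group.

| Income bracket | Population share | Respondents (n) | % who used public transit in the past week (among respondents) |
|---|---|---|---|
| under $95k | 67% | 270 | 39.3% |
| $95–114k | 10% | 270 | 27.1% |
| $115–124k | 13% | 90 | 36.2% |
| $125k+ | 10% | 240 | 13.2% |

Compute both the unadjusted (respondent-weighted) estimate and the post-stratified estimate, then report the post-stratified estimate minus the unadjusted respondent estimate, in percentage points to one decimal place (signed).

+7.1 percentage points

Unadjusted (pooled respondent) estimate weights by respondent counts:
  (270/870)×39.3 + (270/870)×27.1 + (90/870)×36.2 + (240/870)×13.2 = 27.9931%
Reweighting by population income bracket shares:
  0.67×39.3 + 0.1×27.1 + 0.13×36.2 + 0.1×13.2 = 35.067%
Difference = 35.067 − 27.9931 = 7.0739 pp.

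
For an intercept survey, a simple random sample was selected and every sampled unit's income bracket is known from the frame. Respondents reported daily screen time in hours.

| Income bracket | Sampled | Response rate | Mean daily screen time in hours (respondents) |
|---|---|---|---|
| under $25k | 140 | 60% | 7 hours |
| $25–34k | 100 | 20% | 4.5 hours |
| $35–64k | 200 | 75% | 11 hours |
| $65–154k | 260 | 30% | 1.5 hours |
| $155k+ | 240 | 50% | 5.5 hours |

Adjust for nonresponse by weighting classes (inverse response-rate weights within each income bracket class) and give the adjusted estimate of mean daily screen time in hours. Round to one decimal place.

5.7

Weighting each respondent by the inverse class response rate inflates each class back to its sampled size, so the class weight is n_sampled:
  under $25k: 140 × 7 = 980
  $25–34k: 100 × 4.5 = 450
  $35–64k: 200 × 11 = 2200
  $65–154k: 260 × 1.5 = 390
  $155k+: 240 × 5.5 = 1320
Adjusted estimate = 5340 / 940 = 5.68085 → 5.7.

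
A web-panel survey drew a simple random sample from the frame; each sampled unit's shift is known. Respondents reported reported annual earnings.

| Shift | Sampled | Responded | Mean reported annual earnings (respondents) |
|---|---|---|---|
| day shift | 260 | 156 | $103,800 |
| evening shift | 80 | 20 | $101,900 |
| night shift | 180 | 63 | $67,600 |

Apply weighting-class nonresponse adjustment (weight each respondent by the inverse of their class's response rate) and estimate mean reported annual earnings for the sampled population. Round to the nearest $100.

Response rates by class: day shift 156/260 = 60%, evening shift 20/80 = 25%, night shift 63/180 = 35%.
Each respondent's weight = sampled/responded in their class; summing within a class gives n_sampled, so:
  day shift: 260 × 103,800 = 26,988,000
  evening shift: 80 × 101,900 = 8,152,000
  night shift: 180 × 67,600 = 12,168,000
Adjusted estimate = 47,308,000 / 520 = 90976.9 → $91,000.

$91,000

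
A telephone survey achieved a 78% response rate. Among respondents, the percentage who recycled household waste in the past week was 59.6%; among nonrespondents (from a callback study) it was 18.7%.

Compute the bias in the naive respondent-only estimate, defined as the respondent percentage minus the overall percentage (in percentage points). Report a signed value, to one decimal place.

Nonresponse fraction = 1 − 0.78 = 0.22.
Bias = (nonresponse fraction) × (respondent percentage − nonrespondent percentage)
     = 0.22 × (59.6 − 18.7) = 0.22 × 40.9 = 8.998.

+9.0 percentage points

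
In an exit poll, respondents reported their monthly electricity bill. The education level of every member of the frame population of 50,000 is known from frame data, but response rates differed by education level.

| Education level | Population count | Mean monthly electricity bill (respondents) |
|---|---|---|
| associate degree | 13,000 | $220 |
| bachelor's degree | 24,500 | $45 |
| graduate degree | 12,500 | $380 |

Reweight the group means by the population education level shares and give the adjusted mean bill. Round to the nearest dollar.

$174

Weight each group's respondent value by its population share:
  associate degree: (13,000/50,000) × 220 = 57.2
  bachelor's degree: (24,500/50,000) × 45 = 22.05
  graduate degree: (12,500/50,000) × 380 = 95
Post-stratified estimate = 174.25 → $174.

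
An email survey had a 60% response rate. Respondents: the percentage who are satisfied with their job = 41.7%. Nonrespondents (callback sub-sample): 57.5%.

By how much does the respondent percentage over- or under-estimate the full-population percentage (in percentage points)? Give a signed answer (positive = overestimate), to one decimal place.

-6.3 percentage points

Nonresponse fraction = 1 − 0.6 = 0.4.
Bias = (nonresponse fraction) × (respondent percentage − nonrespondent percentage)
     = 0.4 × (41.7 − 57.5) = 0.4 × -15.8 = -6.32.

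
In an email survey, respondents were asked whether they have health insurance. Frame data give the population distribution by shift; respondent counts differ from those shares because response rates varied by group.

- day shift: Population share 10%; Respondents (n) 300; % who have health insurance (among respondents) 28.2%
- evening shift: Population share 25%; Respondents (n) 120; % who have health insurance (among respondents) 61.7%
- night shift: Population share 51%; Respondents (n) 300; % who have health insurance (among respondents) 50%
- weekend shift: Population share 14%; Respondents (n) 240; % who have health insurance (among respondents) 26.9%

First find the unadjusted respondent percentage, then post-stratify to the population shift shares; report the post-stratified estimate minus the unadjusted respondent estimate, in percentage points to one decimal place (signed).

Unadjusted (pooled respondent) estimate weights by respondent counts:
  (300/960)×28.2 + (120/960)×61.7 + (300/960)×50 + (240/960)×26.9 = 38.875%
Reweighting by population shift shares:
  0.1×28.2 + 0.25×61.7 + 0.51×50 + 0.14×26.9 = 47.511%
Difference = 47.511 − 38.875 = 8.636 pp.

+8.6 percentage points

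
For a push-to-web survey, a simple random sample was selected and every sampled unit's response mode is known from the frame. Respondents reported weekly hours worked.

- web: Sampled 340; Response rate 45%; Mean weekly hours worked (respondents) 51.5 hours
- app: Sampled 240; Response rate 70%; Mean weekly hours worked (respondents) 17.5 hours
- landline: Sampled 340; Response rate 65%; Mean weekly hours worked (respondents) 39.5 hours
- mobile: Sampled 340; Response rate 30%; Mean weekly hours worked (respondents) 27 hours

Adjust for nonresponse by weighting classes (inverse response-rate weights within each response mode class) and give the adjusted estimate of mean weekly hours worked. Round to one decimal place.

Each respondent's weight = sampled/responded in their class; summing within a class gives n_sampled, so:
  web: 340 × 51.5 = 17,510
  app: 240 × 17.5 = 4200
  landline: 340 × 39.5 = 13,430
  mobile: 340 × 27 = 9180
Adjusted estimate = 44,320 / 1,260 = 35.1746 → 35.2.

35.2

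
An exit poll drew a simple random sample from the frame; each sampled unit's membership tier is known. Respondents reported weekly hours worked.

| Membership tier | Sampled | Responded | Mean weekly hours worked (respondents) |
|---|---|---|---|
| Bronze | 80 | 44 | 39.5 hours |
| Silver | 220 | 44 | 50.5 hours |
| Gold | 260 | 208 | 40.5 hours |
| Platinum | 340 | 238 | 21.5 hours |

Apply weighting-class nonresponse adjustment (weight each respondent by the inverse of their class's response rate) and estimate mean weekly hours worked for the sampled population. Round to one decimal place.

Class response rates: Bronze 44/80 = 55%, Silver 44/220 = 20%, Gold 208/260 = 80%, Platinum 238/340 = 70%.
Inverse-response-rate weighting restores each class to its sampled count, so class totals weight by n_sampled:
  Bronze: 80 × 39.5 = 3160
  Silver: 220 × 50.5 = 11,110
  Gold: 260 × 40.5 = 10,530
  Platinum: 340 × 21.5 = 7310
Adjusted estimate = 32,110 / 900 = 35.6778 → 35.7.

35.7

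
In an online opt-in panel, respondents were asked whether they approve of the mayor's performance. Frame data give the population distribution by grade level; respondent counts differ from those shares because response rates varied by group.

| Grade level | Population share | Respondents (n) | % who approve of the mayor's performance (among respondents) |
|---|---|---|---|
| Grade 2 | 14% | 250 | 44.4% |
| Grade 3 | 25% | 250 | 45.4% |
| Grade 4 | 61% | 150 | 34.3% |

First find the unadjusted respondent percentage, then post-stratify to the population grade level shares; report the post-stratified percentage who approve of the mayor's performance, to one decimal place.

38.5%

Naive respondent-only estimate (weights = respondent counts):
  (250/650)×44.4 + (250/650)×45.4 + (150/650)×34.3 = 42.4538%
Post-stratifying to population shares instead:
  0.14×44.4 + 0.25×45.4 + 0.61×34.3 = 38.489%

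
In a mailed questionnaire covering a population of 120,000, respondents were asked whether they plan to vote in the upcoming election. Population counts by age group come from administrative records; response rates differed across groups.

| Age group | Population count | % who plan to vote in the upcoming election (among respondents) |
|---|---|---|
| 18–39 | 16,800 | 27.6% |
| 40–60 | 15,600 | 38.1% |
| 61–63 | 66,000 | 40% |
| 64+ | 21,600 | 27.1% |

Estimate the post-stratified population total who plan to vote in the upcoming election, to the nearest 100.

42,800

Each cell contributes its population count × the respondent rate:
  18–39: 16,800 × 27.6% = 4636.8
  40–60: 15,600 × 38.1% = 5943.6
  61–63: 66,000 × 40% = 26,400
  64+: 21,600 × 27.1% = 5853.6
Estimated total = 42,834 → 42,800.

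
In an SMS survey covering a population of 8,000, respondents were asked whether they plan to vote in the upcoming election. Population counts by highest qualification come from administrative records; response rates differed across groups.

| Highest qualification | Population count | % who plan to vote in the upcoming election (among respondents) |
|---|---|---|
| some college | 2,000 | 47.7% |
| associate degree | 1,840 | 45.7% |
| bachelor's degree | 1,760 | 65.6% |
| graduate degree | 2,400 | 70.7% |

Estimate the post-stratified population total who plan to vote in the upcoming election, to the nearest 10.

4,650

Each cell contributes its population count × the respondent rate:
  some college: 2,000 × 47.7% = 954
  associate degree: 1,840 × 45.7% = 840.88
  bachelor's degree: 1,760 × 65.6% = 1154.56
  graduate degree: 2,400 × 70.7% = 1696.8
Estimated total = 4646.24 → 4,650.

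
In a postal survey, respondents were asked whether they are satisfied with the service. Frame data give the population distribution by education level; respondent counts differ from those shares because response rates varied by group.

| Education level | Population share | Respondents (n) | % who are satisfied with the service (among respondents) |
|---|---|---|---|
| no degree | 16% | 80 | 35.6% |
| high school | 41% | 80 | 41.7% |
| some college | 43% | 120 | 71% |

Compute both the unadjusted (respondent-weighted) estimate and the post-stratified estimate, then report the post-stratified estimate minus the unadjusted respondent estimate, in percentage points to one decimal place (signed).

Without adjustment, the pooled respondent share is:
  (80/280)×35.6 + (80/280)×41.7 + (120/280)×71 = 52.5143%
Post-stratifying to population shares instead:
  0.16×35.6 + 0.41×41.7 + 0.43×71 = 53.323%
Difference = 53.323 − 52.5143 = 0.8087 pp.

+0.8 percentage points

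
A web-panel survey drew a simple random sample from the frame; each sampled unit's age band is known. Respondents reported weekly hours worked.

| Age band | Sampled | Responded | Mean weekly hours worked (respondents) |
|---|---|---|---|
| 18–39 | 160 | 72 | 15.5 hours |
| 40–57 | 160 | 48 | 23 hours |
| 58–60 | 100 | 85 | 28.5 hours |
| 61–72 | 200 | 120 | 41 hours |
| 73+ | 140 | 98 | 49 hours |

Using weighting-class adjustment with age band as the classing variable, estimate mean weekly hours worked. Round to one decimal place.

Class response rates: 18–39 72/160 = 45%, 40–57 48/160 = 30%, 58–60 85/100 = 85%, 61–72 120/200 = 60%, 73+ 98/140 = 70%.
With weight = n_sampled/n_responded per class, the weighted class total is n_sampled:
  18–39: 160 × 15.5 = 2480
  40–57: 160 × 23 = 3680
  58–60: 100 × 28.5 = 2850
  61–72: 200 × 41 = 8200
  73+: 140 × 49 = 6860
Adjusted estimate = 24,070 / 760 = 31.6711 → 31.7.

31.7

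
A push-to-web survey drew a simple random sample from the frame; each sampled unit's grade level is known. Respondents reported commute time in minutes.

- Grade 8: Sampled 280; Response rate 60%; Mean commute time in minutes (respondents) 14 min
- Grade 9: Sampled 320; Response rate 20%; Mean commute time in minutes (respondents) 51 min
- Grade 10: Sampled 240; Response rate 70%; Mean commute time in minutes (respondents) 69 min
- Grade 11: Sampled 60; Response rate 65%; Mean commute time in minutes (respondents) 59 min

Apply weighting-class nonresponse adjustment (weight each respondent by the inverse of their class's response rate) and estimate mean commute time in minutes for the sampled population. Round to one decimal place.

Weighting each respondent by the inverse class response rate inflates each class back to its sampled size, so the class weight is n_sampled:
  Grade 8: 280 × 14 = 3920
  Grade 9: 320 × 51 = 16,320
  Grade 10: 240 × 69 = 16,560
  Grade 11: 60 × 59 = 3540
Adjusted estimate = 40,340 / 900 = 44.8222 → 44.8.

44.8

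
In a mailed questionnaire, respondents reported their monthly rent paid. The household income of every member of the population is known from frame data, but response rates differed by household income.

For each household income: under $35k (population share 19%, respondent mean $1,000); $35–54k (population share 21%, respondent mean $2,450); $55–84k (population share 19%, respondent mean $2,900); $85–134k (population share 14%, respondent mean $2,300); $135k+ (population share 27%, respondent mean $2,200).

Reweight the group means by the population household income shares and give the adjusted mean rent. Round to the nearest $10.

$2,170

Reweight to the known household income distribution:
  under $35k: 0.19 × 1000 = 190
  $35–54k: 0.21 × 2450 = 514.5
  $55–84k: 0.19 × 2900 = 551
  $85–134k: 0.14 × 2300 = 322
  $135k+: 0.27 × 2200 = 594
Post-stratified estimate = 2171.5 → $2,170.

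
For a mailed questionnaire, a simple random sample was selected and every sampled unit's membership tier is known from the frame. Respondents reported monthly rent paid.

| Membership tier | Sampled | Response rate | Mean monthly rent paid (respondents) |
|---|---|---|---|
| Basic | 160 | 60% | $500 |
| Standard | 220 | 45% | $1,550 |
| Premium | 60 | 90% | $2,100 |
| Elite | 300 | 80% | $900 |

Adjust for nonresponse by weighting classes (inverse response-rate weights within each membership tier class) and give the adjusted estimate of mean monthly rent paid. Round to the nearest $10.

$1,100

Inverse-response-rate weighting restores each class to its sampled count, so class totals weight by n_sampled:
  Basic: 160 × 500 = 80,000
  Standard: 220 × 1550 = 341,000
  Premium: 60 × 2100 = 126,000
  Elite: 300 × 900 = 270,000
Adjusted estimate = 817,000 / 740 = 1104.05 → $1,100.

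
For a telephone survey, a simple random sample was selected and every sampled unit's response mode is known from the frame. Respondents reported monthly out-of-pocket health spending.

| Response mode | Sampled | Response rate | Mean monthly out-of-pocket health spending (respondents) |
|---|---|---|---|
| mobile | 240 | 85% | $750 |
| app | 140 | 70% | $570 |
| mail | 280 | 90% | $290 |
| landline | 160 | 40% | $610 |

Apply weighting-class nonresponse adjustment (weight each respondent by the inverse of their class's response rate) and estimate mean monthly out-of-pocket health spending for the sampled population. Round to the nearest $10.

Inverse-response-rate weighting restores each class to its sampled count, so class totals weight by n_sampled:
  mobile: 240 × 750 = 180,000
  app: 140 × 570 = 79,800
  mail: 280 × 290 = 81,200
  landline: 160 × 610 = 97,600
Adjusted estimate = 438,600 / 820 = 534.878 → $530.

$530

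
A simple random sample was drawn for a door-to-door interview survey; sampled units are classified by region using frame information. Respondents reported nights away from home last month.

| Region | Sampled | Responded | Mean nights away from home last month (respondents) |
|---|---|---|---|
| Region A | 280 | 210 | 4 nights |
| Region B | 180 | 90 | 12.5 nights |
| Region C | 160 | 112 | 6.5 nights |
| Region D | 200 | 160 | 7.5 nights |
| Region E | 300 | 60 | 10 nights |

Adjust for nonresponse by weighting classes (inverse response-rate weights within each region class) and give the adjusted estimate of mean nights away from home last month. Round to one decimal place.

Class response rates: Region A 210/280 = 75%, Region B 90/180 = 50%, Region C 112/160 = 70%, Region D 160/200 = 80%, Region E 60/300 = 20%.
Each respondent's weight = sampled/responded in their class; summing within a class gives n_sampled, so:
  Region A: 280 × 4 = 1120
  Region B: 180 × 12.5 = 2250
  Region C: 160 × 6.5 = 1040
  Region D: 200 × 7.5 = 1500
  Region E: 300 × 10 = 3000
Adjusted estimate = 8910 / 1,120 = 7.95536 → 8.0.

8.0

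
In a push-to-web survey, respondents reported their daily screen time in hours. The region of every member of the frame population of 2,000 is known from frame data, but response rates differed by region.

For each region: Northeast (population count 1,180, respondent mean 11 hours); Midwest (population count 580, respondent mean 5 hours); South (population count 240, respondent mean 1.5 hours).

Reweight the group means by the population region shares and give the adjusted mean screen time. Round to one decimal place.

8.1

Reweight to the known region distribution:
  Northeast: (1,180/2,000) × 11 = 6.49
  Midwest: (580/2,000) × 5 = 1.45
  South: (240/2,000) × 1.5 = 0.18
Post-stratified estimate = 8.12 → 8.1.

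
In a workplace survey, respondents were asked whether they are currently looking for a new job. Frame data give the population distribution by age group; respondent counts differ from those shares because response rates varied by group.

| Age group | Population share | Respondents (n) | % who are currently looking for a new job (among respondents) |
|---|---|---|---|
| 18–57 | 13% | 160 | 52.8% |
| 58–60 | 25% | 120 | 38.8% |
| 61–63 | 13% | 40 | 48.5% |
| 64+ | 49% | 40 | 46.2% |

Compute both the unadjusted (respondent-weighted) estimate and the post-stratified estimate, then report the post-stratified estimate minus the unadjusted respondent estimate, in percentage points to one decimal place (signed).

Without adjustment, the pooled respondent share is:
  (160/360)×52.8 + (120/360)×38.8 + (40/360)×48.5 + (40/360)×46.2 = 46.9222%
Post-stratified estimate weights by population shares:
  0.13×52.8 + 0.25×38.8 + 0.13×48.5 + 0.49×46.2 = 45.507%
Difference = 45.507 − 46.9222 = -1.4152 pp.

-1.4 percentage points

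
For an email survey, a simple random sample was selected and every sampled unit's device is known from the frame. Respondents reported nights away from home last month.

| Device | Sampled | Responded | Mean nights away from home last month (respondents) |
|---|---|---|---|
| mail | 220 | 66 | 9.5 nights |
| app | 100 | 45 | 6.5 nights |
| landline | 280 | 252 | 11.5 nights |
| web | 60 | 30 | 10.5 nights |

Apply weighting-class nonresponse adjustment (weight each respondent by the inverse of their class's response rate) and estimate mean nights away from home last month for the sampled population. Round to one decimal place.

Class response rates: mail 66/220 = 30%, app 45/100 = 45%, landline 252/280 = 90%, web 30/60 = 50%.
Weighting each respondent by the inverse class response rate inflates each class back to its sampled size, so the class weight is n_sampled:
  mail: 220 × 9.5 = 2090
  app: 100 × 6.5 = 650
  landline: 280 × 11.5 = 3220
  web: 60 × 10.5 = 630
Adjusted estimate = 6590 / 660 = 9.98485 → 10.0.

10.0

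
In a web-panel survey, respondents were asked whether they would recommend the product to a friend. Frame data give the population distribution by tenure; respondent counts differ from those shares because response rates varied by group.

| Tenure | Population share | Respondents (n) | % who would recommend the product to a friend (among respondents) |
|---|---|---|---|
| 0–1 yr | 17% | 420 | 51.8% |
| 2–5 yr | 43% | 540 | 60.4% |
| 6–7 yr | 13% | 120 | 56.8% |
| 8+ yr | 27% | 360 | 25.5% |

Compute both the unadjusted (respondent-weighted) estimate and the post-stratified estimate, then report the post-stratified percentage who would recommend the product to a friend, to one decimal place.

49.0%

Unadjusted (pooled respondent) estimate weights by respondent counts:
  (420/1440)×51.8 + (540/1440)×60.4 + (120/1440)×56.8 + (360/1440)×25.5 = 48.8667%
Post-stratifying to population shares instead:
  0.17×51.8 + 0.43×60.4 + 0.13×56.8 + 0.27×25.5 = 49.047%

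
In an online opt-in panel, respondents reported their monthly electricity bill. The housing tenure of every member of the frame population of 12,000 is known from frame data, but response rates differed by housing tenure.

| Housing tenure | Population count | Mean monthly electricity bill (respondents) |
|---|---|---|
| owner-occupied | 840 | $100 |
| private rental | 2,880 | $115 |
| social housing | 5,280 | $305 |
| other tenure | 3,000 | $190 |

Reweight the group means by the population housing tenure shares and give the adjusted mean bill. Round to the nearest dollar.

Weight each group's respondent value by its population share:
  owner-occupied: (840/12,000) × 100 = 7
  private rental: (2,880/12,000) × 115 = 27.6
  social housing: (5,280/12,000) × 305 = 134.2
  other tenure: (3,000/12,000) × 190 = 47.5
Post-stratified estimate = 216.3 → $216.

$216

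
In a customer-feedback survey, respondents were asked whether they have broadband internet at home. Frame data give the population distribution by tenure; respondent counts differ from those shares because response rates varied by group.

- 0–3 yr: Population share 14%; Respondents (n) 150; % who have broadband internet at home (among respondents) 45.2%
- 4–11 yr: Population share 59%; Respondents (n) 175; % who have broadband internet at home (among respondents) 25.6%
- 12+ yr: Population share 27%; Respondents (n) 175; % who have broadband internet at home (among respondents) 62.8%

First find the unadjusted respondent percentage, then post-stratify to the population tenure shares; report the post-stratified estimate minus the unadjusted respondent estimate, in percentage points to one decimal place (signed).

Unadjusted (pooled respondent) estimate weights by respondent counts:
  (150/500)×45.2 + (175/500)×25.6 + (175/500)×62.8 = 44.5%
Reweighting by population tenure shares:
  0.14×45.2 + 0.59×25.6 + 0.27×62.8 = 38.388%
Difference = 38.388 − 44.5 = -6.112 pp.

-6.1 percentage points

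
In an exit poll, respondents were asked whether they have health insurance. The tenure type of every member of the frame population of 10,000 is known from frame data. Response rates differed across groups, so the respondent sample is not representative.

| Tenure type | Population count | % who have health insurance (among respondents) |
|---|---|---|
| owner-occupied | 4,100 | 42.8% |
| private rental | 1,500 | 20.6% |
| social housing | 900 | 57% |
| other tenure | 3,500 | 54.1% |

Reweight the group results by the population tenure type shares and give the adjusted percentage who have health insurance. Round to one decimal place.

Post-stratification weights by population share, not respondent share:
  owner-occupied: (4,100/10,000) × 42.8 = 17.548
  private rental: (1,500/10,000) × 20.6 = 3.09
  social housing: (900/10,000) × 57 = 5.13
  other tenure: (3,500/10,000) × 54.1 = 18.935
Post-stratified estimate = 44.703 → 44.7%.

44.7%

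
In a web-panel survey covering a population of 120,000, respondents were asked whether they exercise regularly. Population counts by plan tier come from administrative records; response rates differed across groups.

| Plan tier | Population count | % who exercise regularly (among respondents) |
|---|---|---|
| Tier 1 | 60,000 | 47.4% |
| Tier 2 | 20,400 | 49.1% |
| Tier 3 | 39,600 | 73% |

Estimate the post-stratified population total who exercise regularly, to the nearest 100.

Estimated count per cell = population count × respondent percentage:
  Tier 1: 60,000 × 47.4% = 28,440
  Tier 2: 20,400 × 49.1% = 10016.4
  Tier 3: 39,600 × 73% = 28,908
Estimated total = 67364.4 → 67,400.

67,400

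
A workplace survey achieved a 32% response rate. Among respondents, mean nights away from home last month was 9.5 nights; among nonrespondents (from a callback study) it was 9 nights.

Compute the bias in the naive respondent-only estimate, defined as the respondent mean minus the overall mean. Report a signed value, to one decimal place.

+0.3

Nonresponse fraction = 1 − 0.32 = 0.68.
Bias = (nonresponse fraction) × (respondent mean − nonrespondent mean)
     = 0.68 × (9.5 − 9) = 0.68 × 0.5 = 0.34.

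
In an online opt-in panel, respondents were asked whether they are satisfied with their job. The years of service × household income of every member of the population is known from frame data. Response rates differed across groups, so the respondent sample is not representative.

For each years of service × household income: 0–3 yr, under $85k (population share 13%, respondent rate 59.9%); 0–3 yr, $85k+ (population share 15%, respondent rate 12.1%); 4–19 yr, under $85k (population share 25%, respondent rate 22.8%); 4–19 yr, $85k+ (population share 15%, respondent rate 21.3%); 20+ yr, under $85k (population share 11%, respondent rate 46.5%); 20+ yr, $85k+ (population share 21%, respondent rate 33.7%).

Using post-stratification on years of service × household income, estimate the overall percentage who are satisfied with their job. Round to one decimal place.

Post-stratification weights by population share, not respondent share:
  0–3 yr, under $85k: 0.13 × 59.9 = 7.787
  0–3 yr, $85k+: 0.15 × 12.1 = 1.815
  4–19 yr, under $85k: 0.25 × 22.8 = 5.7
  4–19 yr, $85k+: 0.15 × 21.3 = 3.195
  20+ yr, under $85k: 0.11 × 46.5 = 5.115
  20+ yr, $85k+: 0.21 × 33.7 = 7.077
Post-stratified estimate = 30.689 → 30.7%.

30.7%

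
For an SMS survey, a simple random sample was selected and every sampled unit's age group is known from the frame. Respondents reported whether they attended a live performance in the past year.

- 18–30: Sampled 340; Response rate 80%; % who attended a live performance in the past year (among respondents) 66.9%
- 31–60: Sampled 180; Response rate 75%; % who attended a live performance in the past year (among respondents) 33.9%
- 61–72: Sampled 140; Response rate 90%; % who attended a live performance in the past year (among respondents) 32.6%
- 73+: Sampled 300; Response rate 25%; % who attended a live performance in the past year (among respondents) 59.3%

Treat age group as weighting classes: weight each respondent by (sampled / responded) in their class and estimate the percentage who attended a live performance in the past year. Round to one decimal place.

Weighting each respondent by the inverse class response rate inflates each class back to its sampled size, so the class weight is n_sampled:
  18–30: 340 × 66.9 = 22746
  31–60: 180 × 33.9 = 6102
  61–72: 140 × 32.6 = 4564
  73+: 300 × 59.3 = 17,790
Adjusted estimate = 51,202 / 960 = 53.3354 → 53.3%.

53.3%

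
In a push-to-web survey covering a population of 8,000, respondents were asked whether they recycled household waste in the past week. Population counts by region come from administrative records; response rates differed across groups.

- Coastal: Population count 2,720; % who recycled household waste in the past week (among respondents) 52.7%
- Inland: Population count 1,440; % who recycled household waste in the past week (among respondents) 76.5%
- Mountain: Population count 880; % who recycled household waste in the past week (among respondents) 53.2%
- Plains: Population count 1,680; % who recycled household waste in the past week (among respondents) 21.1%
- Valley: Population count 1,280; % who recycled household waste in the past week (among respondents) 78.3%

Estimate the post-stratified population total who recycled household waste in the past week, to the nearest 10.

4,360

Apply each group's respondent rate to its population count:
  Coastal: 2,720 × 52.7% = 1433.44
  Inland: 1,440 × 76.5% = 1101.6
  Mountain: 880 × 53.2% = 468.16
  Plains: 1,680 × 21.1% = 354.48
  Valley: 1,280 × 78.3% = 1002.24
Estimated total = 4359.92 → 4,360.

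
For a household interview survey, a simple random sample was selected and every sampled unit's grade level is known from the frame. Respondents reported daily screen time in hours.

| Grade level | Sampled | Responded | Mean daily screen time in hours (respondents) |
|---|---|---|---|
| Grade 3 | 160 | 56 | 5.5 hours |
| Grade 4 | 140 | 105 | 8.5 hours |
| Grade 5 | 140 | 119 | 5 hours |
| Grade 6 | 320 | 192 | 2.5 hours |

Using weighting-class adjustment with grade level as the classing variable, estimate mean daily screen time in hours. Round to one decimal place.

Response rates by class: Grade 3 56/160 = 35%, Grade 4 105/140 = 75%, Grade 5 119/140 = 85%, Grade 6 192/320 = 60%.
With weight = n_sampled/n_responded per class, the weighted class total is n_sampled:
  Grade 3: 160 × 5.5 = 880
  Grade 4: 140 × 8.5 = 1190
  Grade 5: 140 × 5 = 700
  Grade 6: 320 × 2.5 = 800
Adjusted estimate = 3570 / 760 = 4.69737 → 4.7.

4.7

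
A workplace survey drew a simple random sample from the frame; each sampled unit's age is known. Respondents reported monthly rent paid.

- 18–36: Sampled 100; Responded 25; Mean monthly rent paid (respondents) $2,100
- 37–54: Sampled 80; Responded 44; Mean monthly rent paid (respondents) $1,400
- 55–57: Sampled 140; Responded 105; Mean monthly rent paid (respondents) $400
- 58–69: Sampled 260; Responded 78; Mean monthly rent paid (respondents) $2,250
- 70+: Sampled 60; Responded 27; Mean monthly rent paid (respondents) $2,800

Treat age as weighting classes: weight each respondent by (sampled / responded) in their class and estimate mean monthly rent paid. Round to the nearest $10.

Class response rates: 18–36 25/100 = 25%, 37–54 44/80 = 55%, 55–57 105/140 = 75%, 58–69 78/260 = 30%, 70+ 27/60 = 45%.
Each respondent's weight = sampled/responded in their class; summing within a class gives n_sampled, so:
  18–36: 100 × 2100 = 210,000
  37–54: 80 × 1400 = 112,000
  55–57: 140 × 400 = 56,000
  58–69: 260 × 2250 = 585,000
  70+: 60 × 2800 = 168,000
Adjusted estimate = 1,131,000 / 640 = 1767.19 → $1,770.

$1,770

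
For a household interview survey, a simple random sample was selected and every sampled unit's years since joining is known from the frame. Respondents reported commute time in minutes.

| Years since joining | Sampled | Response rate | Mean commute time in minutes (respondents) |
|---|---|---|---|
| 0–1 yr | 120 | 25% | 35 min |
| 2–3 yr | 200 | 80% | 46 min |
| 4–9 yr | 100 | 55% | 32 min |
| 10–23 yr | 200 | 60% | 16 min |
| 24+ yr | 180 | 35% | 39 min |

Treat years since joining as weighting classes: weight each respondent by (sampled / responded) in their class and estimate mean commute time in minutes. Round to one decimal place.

33.5

Each respondent's weight = sampled/responded in their class; summing within a class gives n_sampled, so:
  0–1 yr: 120 × 35 = 4200
  2–3 yr: 200 × 46 = 9200
  4–9 yr: 100 × 32 = 3200
  10–23 yr: 200 × 16 = 3200
  24+ yr: 180 × 39 = 7020
Adjusted estimate = 26,820 / 800 = 33.525 → 33.5.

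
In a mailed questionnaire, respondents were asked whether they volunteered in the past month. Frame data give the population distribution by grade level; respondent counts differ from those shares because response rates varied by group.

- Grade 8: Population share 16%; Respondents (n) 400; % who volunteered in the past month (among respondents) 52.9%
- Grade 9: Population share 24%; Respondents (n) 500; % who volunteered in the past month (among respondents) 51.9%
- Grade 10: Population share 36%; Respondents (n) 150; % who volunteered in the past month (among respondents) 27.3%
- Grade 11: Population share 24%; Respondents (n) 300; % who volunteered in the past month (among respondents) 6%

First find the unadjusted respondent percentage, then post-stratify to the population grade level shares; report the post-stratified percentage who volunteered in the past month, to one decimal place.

32.2%

Unadjusted (pooled respondent) estimate weights by respondent counts:
  (400/1350)×52.9 + (500/1350)×51.9 + (150/1350)×27.3 + (300/1350)×6 = 39.263%
Reweighting by population grade level shares:
  0.16×52.9 + 0.24×51.9 + 0.36×27.3 + 0.24×6 = 32.188%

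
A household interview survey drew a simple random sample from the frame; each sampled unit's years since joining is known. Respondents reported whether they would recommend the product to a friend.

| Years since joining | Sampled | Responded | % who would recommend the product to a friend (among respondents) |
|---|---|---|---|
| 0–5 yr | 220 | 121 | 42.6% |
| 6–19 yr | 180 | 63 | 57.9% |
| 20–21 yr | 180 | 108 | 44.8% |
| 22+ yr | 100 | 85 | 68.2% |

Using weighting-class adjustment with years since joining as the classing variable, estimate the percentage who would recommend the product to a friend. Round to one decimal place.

Class response rates: 0–5 yr 121/220 = 55%, 6–19 yr 63/180 = 35%, 20–21 yr 108/180 = 60%, 22+ yr 85/100 = 85%.
With weight = n_sampled/n_responded per class, the weighted class total is n_sampled:
  0–5 yr: 220 × 42.6 = 9372
  6–19 yr: 180 × 57.9 = 10,422
  20–21 yr: 180 × 44.8 = 8064
  22+ yr: 100 × 68.2 = 6820
Adjusted estimate = 34,678 / 680 = 50.9971 → 51.0%.

51.0%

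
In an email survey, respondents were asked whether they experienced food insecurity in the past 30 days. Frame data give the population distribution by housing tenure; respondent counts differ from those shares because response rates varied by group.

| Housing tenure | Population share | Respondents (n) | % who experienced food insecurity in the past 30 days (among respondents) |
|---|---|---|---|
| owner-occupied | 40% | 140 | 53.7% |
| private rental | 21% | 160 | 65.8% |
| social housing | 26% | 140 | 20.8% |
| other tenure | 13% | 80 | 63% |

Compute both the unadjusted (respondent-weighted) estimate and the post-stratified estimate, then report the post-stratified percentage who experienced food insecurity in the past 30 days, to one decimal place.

48.9%

Without adjustment, the pooled respondent share is:
  (140/520)×53.7 + (160/520)×65.8 + (140/520)×20.8 + (80/520)×63 = 49.9962%
Reweighting by population housing tenure shares:
  0.4×53.7 + 0.21×65.8 + 0.26×20.8 + 0.13×63 = 48.896%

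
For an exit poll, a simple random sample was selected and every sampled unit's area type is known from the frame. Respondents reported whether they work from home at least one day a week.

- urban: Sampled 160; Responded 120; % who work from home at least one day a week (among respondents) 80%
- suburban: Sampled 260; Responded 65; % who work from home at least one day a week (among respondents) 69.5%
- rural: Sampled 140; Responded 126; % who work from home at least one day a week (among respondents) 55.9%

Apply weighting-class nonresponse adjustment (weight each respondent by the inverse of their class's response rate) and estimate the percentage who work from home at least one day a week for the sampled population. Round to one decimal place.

Class response rates: urban 120/160 = 75%, suburban 65/260 = 25%, rural 126/140 = 90%.
Each respondent's weight = sampled/responded in their class; summing within a class gives n_sampled, so:
  urban: 160 × 80 = 12,800
  suburban: 260 × 69.5 = 18,070
  rural: 140 × 55.9 = 7826
Adjusted estimate = 38,696 / 560 = 69.1 → 69.1%.

69.1%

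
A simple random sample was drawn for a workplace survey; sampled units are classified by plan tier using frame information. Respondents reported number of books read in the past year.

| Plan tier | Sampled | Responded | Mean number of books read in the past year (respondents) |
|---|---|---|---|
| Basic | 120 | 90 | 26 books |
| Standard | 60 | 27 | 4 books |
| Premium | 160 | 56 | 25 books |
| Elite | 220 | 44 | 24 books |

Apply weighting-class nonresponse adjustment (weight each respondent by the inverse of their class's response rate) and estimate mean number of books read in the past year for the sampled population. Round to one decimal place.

Response rates by class: Basic 90/120 = 75%, Standard 27/60 = 45%, Premium 56/160 = 35%, Elite 44/220 = 20%.
Inverse-response-rate weighting restores each class to its sampled count, so class totals weight by n_sampled:
  Basic: 120 × 26 = 3120
  Standard: 60 × 4 = 240
  Premium: 160 × 25 = 4000
  Elite: 220 × 24 = 5280
Adjusted estimate = 12,640 / 560 = 22.5714 → 22.6.

22.6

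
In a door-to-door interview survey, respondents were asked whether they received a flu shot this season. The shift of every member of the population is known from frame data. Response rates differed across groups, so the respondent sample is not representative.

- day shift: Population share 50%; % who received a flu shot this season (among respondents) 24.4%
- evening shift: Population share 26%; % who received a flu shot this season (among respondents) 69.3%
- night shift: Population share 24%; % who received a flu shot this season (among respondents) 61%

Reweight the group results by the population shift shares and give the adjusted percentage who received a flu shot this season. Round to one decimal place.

44.9%

Weight each group's respondent value by its population share:
  day shift: 0.5 × 24.4 = 12.2
  evening shift: 0.26 × 69.3 = 18.018
  night shift: 0.24 × 61 = 14.64
Post-stratified estimate = 44.858 → 44.9%.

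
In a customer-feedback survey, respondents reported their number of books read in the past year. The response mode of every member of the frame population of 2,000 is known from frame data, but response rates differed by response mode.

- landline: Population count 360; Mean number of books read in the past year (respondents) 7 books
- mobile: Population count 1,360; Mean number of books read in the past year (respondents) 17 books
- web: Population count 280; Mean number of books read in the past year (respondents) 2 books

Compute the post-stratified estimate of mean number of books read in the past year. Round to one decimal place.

Each cell contributes population-share × respondent value:
  landline: (360/2,000) × 7 = 1.26
  mobile: (1,360/2,000) × 17 = 11.56
  web: (280/2,000) × 2 = 0.28
Post-stratified estimate = 13.1 → 13.1.

13.1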